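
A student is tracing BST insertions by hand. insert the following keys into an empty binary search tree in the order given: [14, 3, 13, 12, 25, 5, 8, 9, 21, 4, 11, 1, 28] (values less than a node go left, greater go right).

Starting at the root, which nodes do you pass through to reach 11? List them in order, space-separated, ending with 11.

14 3 13 12 5 8 9 11

Insert 14: tree is empty, so 14 becomes the root.
Insert 3: 3 < 14 → go left. Place as left child of 14.
Insert 13: 13 < 14 → go left; 13 > 3 → go right. Place as right child of 3.
Insert 12: 12 < 14 → go left; 12 > 3 → go right; 12 < 13 → go left. Place as left child of 13.
Insert 25: 25 > 14 → go right. Place as right child of 14.
Insert 5: 5 < 14 → go left; 5 > 3 → go right; 5 < 13 → go left; 5 < 12 → go left. Place as left child of 12.
Insert 8: 8 < 14 → go left; 8 > 3 → go right; 8 < 13 → go left; 8 < 12 → go left; 8 > 5 → go right. Place as right child of 5.
Insert 9: 9 < 14 → go left; 9 > 3 → go right; 9 < 13 → go left; 9 < 12 → go left; 9 > 5 → go right; 9 > 8 → go right. Place as right child of 8.
Insert 21: 21 > 14 → go right; 21 < 25 → go left. Place as left child of 25.
Insert 4: 4 < 14 → go left; 4 > 3 → go right; 4 < 13 → go left; 4 < 12 → go left; 4 < 5 → go left. Place as left child of 5.
Insert 11: 11 < 14 → go left; 11 > 3 → go right; 11 < 13 → go left; 11 < 12 → go left; 11 > 5 → go right; 11 > 8 → go right; 11 > 9 → go right. Place as right child of 9.
Insert 1: 1 < 14 → go left; 1 < 3 → go left. Place as left child of 3.
Insert 28: 28 > 14 → go right; 28 > 25 → go right. Place as right child of 25.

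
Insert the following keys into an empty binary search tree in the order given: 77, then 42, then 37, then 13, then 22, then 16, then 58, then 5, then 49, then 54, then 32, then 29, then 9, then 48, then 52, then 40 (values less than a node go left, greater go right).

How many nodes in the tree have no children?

Insert 77: tree is empty, so 77 becomes the root.
Insert 42: 42 < 77 → go left. Place as left child of 77.
Insert 37: 37 < 77 → go left; 37 < 42 → go left. Place as left child of 42.
Insert 13: 13 < 77 → go left; 13 < 42 → go left; 13 < 37 → go left. Place as left child of 37.
Insert 22: 22 < 77 → go left; 22 < 42 → go left; 22 < 37 → go left; 22 > 13 → go right. Place as right child of 13.
Insert 16: 16 < 77 → go left; 16 < 42 → go left; 16 < 37 → go left; 16 > 13 → go right; 16 < 22 → go left. Place as left child of 22.
Insert 58: 58 < 77 → go left; 58 > 42 → go right. Place as right child of 42.
Insert 5: 5 < 77 → go left; 5 < 42 → go left; 5 < 37 → go left; 5 < 13 → go left. Place as left child of 13.
Insert 49: 49 < 77 → go left; 49 > 42 → go right; 49 < 58 → go left. Place as left child of 58.
Insert 54: 54 < 77 → go left; 54 > 42 → go right; 54 < 58 → go left; 54 > 49 → go right. Place as right child of 49.
Insert 32: 32 < 77 → go left; 32 < 42 → go left; 32 < 37 → go left; 32 > 13 → go right; 32 > 22 → go right. Place as right child of 22.
Insert 29: 29 < 77 → go left; 29 < 42 → go left; 29 < 37 → go left; 29 > 13 → go right; 29 > 22 → go right; 29 < 32 → go left. Place as left child of 32.
Insert 9: 9 < 77 → go left; 9 < 42 → go left; 9 < 37 → go left; 9 < 13 → go left; 9 > 5 → go right. Place as right child of 5.
Insert 48: 48 < 77 → go left; 48 > 42 → go right; 48 < 58 → go left; 48 < 49 → go left. Place as left child of 49.
Insert 52: 52 < 77 → go left; 52 > 42 → go right; 52 < 58 → go left; 52 > 49 → go right; 52 < 54 → go left. Place as left child of 54.
Insert 40: 40 < 77 → go left; 40 < 42 → go left; 40 > 37 → go right. Place as right child of 37.

Leaves: 9, 16, 29, 40, 48, 52 — 6 in total.

6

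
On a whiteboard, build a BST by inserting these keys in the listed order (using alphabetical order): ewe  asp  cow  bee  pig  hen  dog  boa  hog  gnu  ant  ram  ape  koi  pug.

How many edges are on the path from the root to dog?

Insert ewe: tree is empty, so ewe becomes the root.
Insert asp: asp < ewe → go left. Place as left child of ewe.
Insert cow: cow < ewe → go left; cow > asp → go right. Place as right child of asp.
Insert bee: bee < ewe → go left; bee > asp → go right; bee < cow → go left. Place as left child of cow.
Insert pig: pig > ewe → go right. Place as right child of ewe.
Insert hen: hen > ewe → go right; hen < pig → go left. Place as left child of pig.
Insert dog: dog < ewe → go left; dog > asp → go right; dog > cow → go right. Place as right child of cow.
Insert boa: boa < ewe → go left; boa > asp → go right; boa < cow → go left; boa > bee → go right. Place as right child of bee.
Insert hog: hog > ewe → go right; hog < pig → go left; hog > hen → go right. Place as right child of hen.
Insert gnu: gnu > ewe → go right; gnu < pig → go left; gnu < hen → go left. Place as left child of hen.
Insert ant: ant < ewe → go left; ant < asp → go left. Place as left child of asp.
Insert ram: ram > ewe → go right; ram > pig → go right. Place as right child of pig.
Insert ape: ape < ewe → go left; ape < asp → go left; ape > ant → go right. Place as right child of ant.
Insert koi: koi > ewe → go right; koi < pig → go left; koi > hen → go right; koi > hog → go right. Place as right child of hog.
Insert pug: pug > ewe → go right; pug > pig → go right; pug < ram → go left. Place as left child of ram.

Path to dog: ewe → asp → cow → dog, which is 3 edges.

3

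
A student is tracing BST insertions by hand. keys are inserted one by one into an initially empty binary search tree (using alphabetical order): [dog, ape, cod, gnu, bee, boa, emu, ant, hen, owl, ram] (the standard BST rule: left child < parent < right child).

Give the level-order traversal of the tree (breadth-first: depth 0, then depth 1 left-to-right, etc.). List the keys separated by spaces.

Insert dog: tree is empty, so dog becomes the root.
Insert ape: ape < dog → go left. Place as left child of dog.
Insert cod: cod < dog → go left; cod > ape → go right. Place as right child of ape.
Insert gnu: gnu > dog → go right. Place as right child of dog.
Insert bee: bee < dog → go left; bee > ape → go right; bee < cod → go left. Place as left child of cod.
Insert boa: boa < dog → go left; boa > ape → go right; boa < cod → go left; boa > bee → go right. Place as right child of bee.
Insert emu: emu > dog → go right; emu < gnu → go left. Place as left child of gnu.
Insert ant: ant < dog → go left; ant < ape → go left. Place as left child of ape.
Insert hen: hen > dog → go right; hen > gnu → go right. Place as right child of gnu.
Insert owl: owl > dog → go right; owl > gnu → go right; owl > hen → go right. Place as right child of hen.
Insert ram: ram > dog → go right; ram > gnu → go right; ram > hen → go right; ram > owl → go right. Place as right child of owl.

dog ape gnu ant cod emu hen bee owl boa ram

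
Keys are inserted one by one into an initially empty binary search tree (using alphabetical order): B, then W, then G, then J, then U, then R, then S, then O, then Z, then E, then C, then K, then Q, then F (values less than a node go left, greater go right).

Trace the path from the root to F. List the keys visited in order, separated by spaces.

Insert B: tree is empty, so B becomes the root.
Insert W: W > B → go right. Place as right child of B.
Insert G: G > B → go right; G < W → go left. Place as left child of W.
Insert J: J > B → go right; J < W → go left; J > G → go right. Place as right child of G.
Insert U: U > B → go right; U < W → go left; U > G → go right; U > J → go right. Place as right child of J.
Insert R: R > B → go right; R < W → go left; R > G → go right; R > J → go right; R < U → go left. Place as left child of U.
Insert S: S > B → go right; S < W → go left; S > G → go right; S > J → go right; S < U → go left; S > R → go right. Place as right child of R.
Insert O: O > B → go right; O < W → go left; O > G → go right; O > J → go right; O < U → go left; O < R → go left. Place as left child of R.
Insert Z: Z > B → go right; Z > W → go right. Place as right child of W.
Insert E: E > B → go right; E < W → go left; E < G → go left. Place as left child of G.
Insert C: C > B → go right; C < W → go left; C < G → go left; C < E → go left. Place as left child of E.
Insert K: K > B → go right; K < W → go left; K > G → go right; K > J → go right; K < U → go left; K < R → go left; K < O → go left. Place as left child of O.
Insert Q: Q > B → go right; Q < W → go left; Q > G → go right; Q > J → go right; Q < U → go left; Q < R → go left; Q > O → go right. Place as right child of O.
Insert F: F > B → go right; F < W → go left; F < G → go left; F > E → go right. Place as right child of E.

B W G E F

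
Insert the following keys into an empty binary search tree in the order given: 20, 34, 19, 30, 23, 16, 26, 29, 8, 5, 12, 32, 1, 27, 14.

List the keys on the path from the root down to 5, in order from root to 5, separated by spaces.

20 19 16 8 5

20: root
34: right child of 20 (depth 1)
19: left child of 20 (depth 1)
30: left child of 34 (depth 2)
23: left child of 30 (depth 3)
16: left child of 19 (depth 2)
26: right child of 23 (depth 4)
29: right child of 26 (depth 5)
8: left child of 16 (depth 3)
5: left child of 8 (depth 4)
12: right child of 8 (depth 4)
32: right child of 30 (depth 3)
1: left child of 5 (depth 5)
27: left child of 29 (depth 6)
14: right child of 12 (depth 5)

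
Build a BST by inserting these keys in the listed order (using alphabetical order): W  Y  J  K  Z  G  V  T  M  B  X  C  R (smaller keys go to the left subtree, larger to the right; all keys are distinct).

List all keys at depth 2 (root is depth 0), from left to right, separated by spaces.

Insert W: tree is empty, so W becomes the root.
Insert Y: Y > W → go right. Place as right child of W.
Insert J: J < W → go left. Place as left child of W.
Insert K: K < W → go left; K > J → go right. Place as right child of J.
Insert Z: Z > W → go right; Z > Y → go right. Place as right child of Y.
Insert G: G < W → go left; G < J → go left. Place as left child of J.
Insert V: V < W → go left; V > J → go right; V > K → go right. Place as right child of K.
Insert T: T < W → go left; T > J → go right; T > K → go right; T < V → go left. Place as left child of V.
Insert M: M < W → go left; M > J → go right; M > K → go right; M < V → go left; M < T → go left. Place as left child of T.
Insert B: B < W → go left; B < J → go left; B < G → go left. Place as left child of G.
Insert X: X > W → go right; X < Y → go left. Place as left child of Y.
Insert C: C < W → go left; C < J → go left; C < G → go left; C > B → go right. Place as right child of B.
Insert R: R < W → go left; R > J → go right; R > K → go right; R < V → go left; R < T → go left; R > M → go right. Place as right child of M.

G K X Z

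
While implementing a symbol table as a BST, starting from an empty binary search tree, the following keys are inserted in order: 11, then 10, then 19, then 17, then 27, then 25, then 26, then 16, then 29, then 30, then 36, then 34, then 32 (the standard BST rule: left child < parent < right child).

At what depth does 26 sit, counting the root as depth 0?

11: root
10: left child of 11 (depth 1)
19: right child of 11 (depth 1)
17: left child of 19 (depth 2)
27: right child of 19 (depth 2)
25: left child of 27 (depth 3)
26: right child of 25 (depth 4)
16: left child of 17 (depth 3)
29: right child of 27 (depth 3)
30: right child of 29 (depth 4)
36: right child of 30 (depth 5)
34: left child of 36 (depth 6)
32: left child of 34 (depth 7)

Path to 26: 11 → 19 → 27 → 25 → 26, which is 4 edges.

4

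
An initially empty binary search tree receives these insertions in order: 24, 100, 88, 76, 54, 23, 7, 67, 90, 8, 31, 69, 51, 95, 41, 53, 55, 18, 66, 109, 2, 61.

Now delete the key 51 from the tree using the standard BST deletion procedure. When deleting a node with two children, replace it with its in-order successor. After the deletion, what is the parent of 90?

88

Insert 24: tree is empty, so 24 becomes the root.
Insert 100: 100 > 24 → go right. Place as right child of 24.
Insert 88: 88 > 24 → go right; 88 < 100 → go left. Place as left child of 100.
Insert 76: 76 > 24 → go right; 76 < 100 → go left; 76 < 88 → go left. Place as left child of 88.
Insert 54: 54 > 24 → go right; 54 < 100 → go left; 54 < 88 → go left; 54 < 76 → go left. Place as left child of 76.
Insert 23: 23 < 24 → go left. Place as left child of 24.
Insert 7: 7 < 24 → go left; 7 < 23 → go left. Place as left child of 23.
Insert 67: 67 > 24 → go right; 67 < 100 → go left; 67 < 88 → go left; 67 < 76 → go left; 67 > 54 → go right. Place as right child of 54.
Insert 90: 90 > 24 → go right; 90 < 100 → go left; 90 > 88 → go right. Place as right child of 88.
Insert 8: 8 < 24 → go left; 8 < 23 → go left; 8 > 7 → go right. Place as right child of 7.
Insert 31: 31 > 24 → go right; 31 < 100 → go left; 31 < 88 → go left; 31 < 76 → go left; 31 < 54 → go left. Place as left child of 54.
Insert 69: 69 > 24 → go right; 69 < 100 → go left; 69 < 88 → go left; 69 < 76 → go left; 69 > 54 → go right; 69 > 67 → go right. Place as right child of 67.
Insert 51: 51 > 24 → go right; 51 < 100 → go left; 51 < 88 → go left; 51 < 76 → go left; 51 < 54 → go left; 51 > 31 → go right. Place as right child of 31.
Insert 95: 95 > 24 → go right; 95 < 100 → go left; 95 > 88 → go right; 95 > 90 → go right. Place as right child of 90.
Insert 41: 41 > 24 → go right; 41 < 100 → go left; 41 < 88 → go left; 41 < 76 → go left; 41 < 54 → go left; 41 > 31 → go right; 41 < 51 → go left. Place as left child of 51.
Insert 53: 53 > 24 → go right; 53 < 100 → go left; 53 < 88 → go left; 53 < 76 → go left; 53 < 54 → go left; 53 > 31 → go right; 53 > 51 → go right. Place as right child of 51.
Insert 55: 55 > 24 → go right; 55 < 100 → go left; 55 < 88 → go left; 55 < 76 → go left; 55 > 54 → go right; 55 < 67 → go left. Place as left child of 67.
Insert 18: 18 < 24 → go left; 18 < 23 → go left; 18 > 7 → go right; 18 > 8 → go right. Place as right child of 8.
Insert 66: 66 > 24 → go right; 66 < 100 → go left; 66 < 88 → go left; 66 < 76 → go left; 66 > 54 → go right; 66 < 67 → go left; 66 > 55 → go right. Place as right child of 55.
Insert 109: 109 > 24 → go right; 109 > 100 → go right. Place as right child of 100.
Insert 2: 2 < 24 → go left; 2 < 23 → go left; 2 < 7 → go left. Place as left child of 7.
Insert 61: 61 > 24 → go right; 61 < 100 → go left; 61 < 88 → go left; 61 < 76 → go left; 61 > 54 → go right; 61 < 67 → go left; 61 > 55 → go right; 61 < 66 → go left. Place as left child of 66.

Delete 51 (two children — replace with in-order successor).
After deletion, 90's parent is 88.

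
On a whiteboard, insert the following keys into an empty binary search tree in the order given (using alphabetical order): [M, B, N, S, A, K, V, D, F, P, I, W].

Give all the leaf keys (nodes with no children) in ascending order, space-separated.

Insert M: tree is empty, so M becomes the root.
Insert B: B < M → go left. Place as left child of M.
Insert N: N > M → go right. Place as right child of M.
Insert S: S > M → go right; S > N → go right. Place as right child of N.
Insert A: A < M → go left; A < B → go left. Place as left child of B.
Insert K: K < M → go left; K > B → go right. Place as right child of B.
Insert V: V > M → go right; V > N → go right; V > S → go right. Place as right child of S.
Insert D: D < M → go left; D > B → go right; D < K → go left. Place as left child of K.
Insert F: F < M → go left; F > B → go right; F < K → go left; F > D → go right. Place as right child of D.
Insert P: P > M → go right; P > N → go right; P < S → go left. Place as left child of S.
Insert I: I < M → go left; I > B → go right; I < K → go left; I > D → go right; I > F → go right. Place as right child of F.
Insert W: W > M → go right; W > N → go right; W > S → go right; W > V → go right. Place as right child of V.

A I P W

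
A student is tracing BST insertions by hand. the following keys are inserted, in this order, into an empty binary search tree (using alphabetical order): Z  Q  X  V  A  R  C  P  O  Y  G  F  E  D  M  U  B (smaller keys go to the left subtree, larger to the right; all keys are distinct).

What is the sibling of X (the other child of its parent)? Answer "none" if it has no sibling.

Z: root
Q: left child of Z (depth 1)
X: right child of Q (depth 2)
V: left child of X (depth 3)
A: left child of Q (depth 2)
R: left child of V (depth 4)
C: right child of A (depth 3)
P: right child of C (depth 4)
O: left child of P (depth 5)
Y: right child of X (depth 3)
G: left child of O (depth 6)
F: left child of G (depth 7)
E: left child of F (depth 8)
D: left child of E (depth 9)
M: right child of G (depth 7)
U: right child of R (depth 5)
B: left child of C (depth 4)

X's parent is Q; the other child of Q is A.

A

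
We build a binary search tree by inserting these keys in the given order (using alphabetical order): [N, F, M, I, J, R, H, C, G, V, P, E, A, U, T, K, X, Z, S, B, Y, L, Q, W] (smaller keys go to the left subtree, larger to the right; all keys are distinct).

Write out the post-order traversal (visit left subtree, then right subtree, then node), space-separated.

N: root
F: left child of N (depth 1)
M: right child of F (depth 2)
I: left child of M (depth 3)
J: right child of I (depth 4)
R: right child of N (depth 1)
H: left child of I (depth 4)
C: left child of F (depth 2)
G: left child of H (depth 5)
V: right child of R (depth 2)
P: left child of R (depth 2)
E: right child of C (depth 3)
A: left child of C (depth 3)
U: left child of V (depth 3)
T: left child of U (depth 4)
K: right child of J (depth 5)
X: right child of V (depth 3)
Z: right child of X (depth 4)
S: left child of T (depth 5)
B: right child of A (depth 4)
Y: left child of Z (depth 5)
L: right child of K (depth 6)
Q: right child of P (depth 3)
W: left child of X (depth 4)

B A E C G H L K J I M F Q P S T U W Y Z X V R N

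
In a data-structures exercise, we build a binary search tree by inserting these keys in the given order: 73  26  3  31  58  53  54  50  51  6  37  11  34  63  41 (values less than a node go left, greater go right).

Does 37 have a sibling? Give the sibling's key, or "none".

51

Insert 73: tree is empty, so 73 becomes the root.
Insert 26: 26 < 73 → go left. Place as left child of 73.
Insert 3: 3 < 73 → go left; 3 < 26 → go left. Place as left child of 26.
Insert 31: 31 < 73 → go left; 31 > 26 → go right. Place as right child of 26.
Insert 58: 58 < 73 → go left; 58 > 26 → go right; 58 > 31 → go right. Place as right child of 31.
Insert 53: 53 < 73 → go left; 53 > 26 → go right; 53 > 31 → go right; 53 < 58 → go left. Place as left child of 58.
Insert 54: 54 < 73 → go left; 54 > 26 → go right; 54 > 31 → go right; 54 < 58 → go left; 54 > 53 → go right. Place as right child of 53.
Insert 50: 50 < 73 → go left; 50 > 26 → go right; 50 > 31 → go right; 50 < 58 → go left; 50 < 53 → go left. Place as left child of 53.
Insert 51: 51 < 73 → go left; 51 > 26 → go right; 51 > 31 → go right; 51 < 58 → go left; 51 < 53 → go left; 51 > 50 → go right. Place as right child of 50.
Insert 6: 6 < 73 → go left; 6 < 26 → go left; 6 > 3 → go right. Place as right child of 3.
Insert 37: 37 < 73 → go left; 37 > 26 → go right; 37 > 31 → go right; 37 < 58 → go left; 37 < 53 → go left; 37 < 50 → go left. Place as left child of 50.
Insert 11: 11 < 73 → go left; 11 < 26 → go left; 11 > 3 → go right; 11 > 6 → go right. Place as right child of 6.
Insert 34: 34 < 73 → go left; 34 > 26 → go right; 34 > 31 → go right; 34 < 58 → go left; 34 < 53 → go left; 34 < 50 → go left; 34 < 37 → go left. Place as left child of 37.
Insert 63: 63 < 73 → go left; 63 > 26 → go right; 63 > 31 → go right; 63 > 58 → go right. Place as right child of 58.
Insert 41: 41 < 73 → go left; 41 > 26 → go right; 41 > 31 → go right; 41 < 58 → go left; 41 < 53 → go left; 41 < 50 → go left; 41 > 37 → go right. Place as right child of 37.

37's parent is 50; the other child of 50 is 51.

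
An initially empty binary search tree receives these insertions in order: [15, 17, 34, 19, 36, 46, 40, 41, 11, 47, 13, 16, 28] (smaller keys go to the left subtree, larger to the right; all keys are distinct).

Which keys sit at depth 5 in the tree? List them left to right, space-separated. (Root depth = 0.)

Insert 15: tree is empty, so 15 becomes the root.
Insert 17: 17 > 15 → go right. Place as right child of 15.
Insert 34: 34 > 15 → go right; 34 > 17 → go right. Place as right child of 17.
Insert 19: 19 > 15 → go right; 19 > 17 → go right; 19 < 34 → go left. Place as left child of 34.
Insert 36: 36 > 15 → go right; 36 > 17 → go right; 36 > 34 → go right. Place as right child of 34.
Insert 46: 46 > 15 → go right; 46 > 17 → go right; 46 > 34 → go right; 46 > 36 → go right. Place as right child of 36.
Insert 40: 40 > 15 → go right; 40 > 17 → go right; 40 > 34 → go right; 40 > 36 → go right; 40 < 46 → go left. Place as left child of 46.
Insert 41: 41 > 15 → go right; 41 > 17 → go right; 41 > 34 → go right; 41 > 36 → go right; 41 < 46 → go left; 41 > 40 → go right. Place as right child of 40.
Insert 11: 11 < 15 → go left. Place as left child of 15.
Insert 47: 47 > 15 → go right; 47 > 17 → go right; 47 > 34 → go right; 47 > 36 → go right; 47 > 46 → go right. Place as right child of 46.
Insert 13: 13 < 15 → go left; 13 > 11 → go right. Place as right child of 11.
Insert 16: 16 > 15 → go right; 16 < 17 → go left. Place as left child of 17.
Insert 28: 28 > 15 → go right; 28 > 17 → go right; 28 < 34 → go left; 28 > 19 → go right. Place as right child of 19.

40 47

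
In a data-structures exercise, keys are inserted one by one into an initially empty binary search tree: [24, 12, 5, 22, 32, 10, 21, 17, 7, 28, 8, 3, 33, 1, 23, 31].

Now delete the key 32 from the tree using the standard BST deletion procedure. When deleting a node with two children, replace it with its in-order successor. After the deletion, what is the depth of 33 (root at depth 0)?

1

24: root
12: left child of 24 (depth 1)
5: left child of 12 (depth 2)
22: right child of 12 (depth 2)
32: right child of 24 (depth 1)
10: right child of 5 (depth 3)
21: left child of 22 (depth 3)
17: left child of 21 (depth 4)
7: left child of 10 (depth 4)
28: left child of 32 (depth 2)
8: right child of 7 (depth 5)
3: left child of 5 (depth 3)
33: right child of 32 (depth 2)
1: left child of 3 (depth 4)
23: right child of 22 (depth 3)
31: right child of 28 (depth 3)

Delete 32 (two children — replace with in-order successor).
After deletion, path to 33: 24 → 33.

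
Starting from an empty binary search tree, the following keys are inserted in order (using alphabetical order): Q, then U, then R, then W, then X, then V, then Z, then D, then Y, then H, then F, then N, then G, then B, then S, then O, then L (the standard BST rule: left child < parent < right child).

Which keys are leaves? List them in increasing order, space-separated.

Q: root
U: right child of Q (depth 1)
R: left child of U (depth 2)
W: right child of U (depth 2)
X: right child of W (depth 3)
V: left child of W (depth 3)
Z: right child of X (depth 4)
D: left child of Q (depth 1)
Y: left child of Z (depth 5)
H: right child of D (depth 2)
F: left child of H (depth 3)
N: right child of H (depth 3)
G: right child of F (depth 4)
B: left child of D (depth 2)
S: right child of R (depth 3)
O: right child of N (depth 4)
L: left child of N (depth 4)

B G L O S V Y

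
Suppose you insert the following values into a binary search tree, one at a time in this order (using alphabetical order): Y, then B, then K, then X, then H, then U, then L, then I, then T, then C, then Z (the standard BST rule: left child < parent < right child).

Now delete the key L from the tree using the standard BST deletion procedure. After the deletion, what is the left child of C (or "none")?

Y: root
B: left child of Y (depth 1)
K: right child of B (depth 2)
X: right child of K (depth 3)
H: left child of K (depth 3)
U: left child of X (depth 4)
L: left child of U (depth 5)
I: right child of H (depth 4)
T: right child of L (depth 6)
C: left child of H (depth 4)
Z: right child of Y (depth 1)

Delete L (at most one child — splice it out).
After deletion, C's left child: none.

none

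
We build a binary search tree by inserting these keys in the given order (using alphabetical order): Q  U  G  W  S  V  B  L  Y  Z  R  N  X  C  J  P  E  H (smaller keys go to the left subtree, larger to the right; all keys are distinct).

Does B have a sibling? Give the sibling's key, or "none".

L

Q: root
U: right child of Q (depth 1)
G: left child of Q (depth 1)
W: right child of U (depth 2)
S: left child of U (depth 2)
V: left child of W (depth 3)
B: left child of G (depth 2)
L: right child of G (depth 2)
Y: right child of W (depth 3)
Z: right child of Y (depth 4)
R: left child of S (depth 3)
N: right child of L (depth 3)
X: left child of Y (depth 4)
C: right child of B (depth 3)
J: left child of L (depth 3)
P: right child of N (depth 4)
E: right child of C (depth 4)
H: left child of J (depth 4)

B's parent is G; the other child of G is L.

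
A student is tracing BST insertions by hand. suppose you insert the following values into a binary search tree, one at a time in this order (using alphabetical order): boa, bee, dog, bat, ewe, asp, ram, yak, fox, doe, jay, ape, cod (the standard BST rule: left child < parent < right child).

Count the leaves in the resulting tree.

Insert boa: tree is empty, so boa becomes the root.
Insert bee: bee < boa → go left. Place as left child of boa.
Insert dog: dog > boa → go right. Place as right child of boa.
Insert bat: bat < boa → go left; bat < bee → go left. Place as left child of bee.
Insert ewe: ewe > boa → go right; ewe > dog → go right. Place as right child of dog.
Insert asp: asp < boa → go left; asp < bee → go left; asp < bat → go left. Place as left child of bat.
Insert ram: ram > boa → go right; ram > dog → go right; ram > ewe → go right. Place as right child of ewe.
Insert yak: yak > boa → go right; yak > dog → go right; yak > ewe → go right; yak > ram → go right. Place as right child of ram.
Insert fox: fox > boa → go right; fox > dog → go right; fox > ewe → go right; fox < ram → go left. Place as left child of ram.
Insert doe: doe > boa → go right; doe < dog → go left. Place as left child of dog.
Insert jay: jay > boa → go right; jay > dog → go right; jay > ewe → go right; jay < ram → go left; jay > fox → go right. Place as right child of fox.
Insert ape: ape < boa → go left; ape < bee → go left; ape < bat → go left; ape < asp → go left. Place as left child of asp.
Insert cod: cod > boa → go right; cod < dog → go left; cod < doe → go left. Place as left child of doe.

Leaves: ape, cod, jay, yak — 4 in total.

4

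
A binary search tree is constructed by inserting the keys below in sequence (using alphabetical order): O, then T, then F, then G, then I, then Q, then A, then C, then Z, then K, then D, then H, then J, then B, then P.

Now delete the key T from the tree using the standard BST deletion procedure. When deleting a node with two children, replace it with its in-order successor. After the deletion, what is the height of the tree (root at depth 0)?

O: root
T: right child of O (depth 1)
F: left child of O (depth 1)
G: right child of F (depth 2)
I: right child of G (depth 3)
Q: left child of T (depth 2)
A: left child of F (depth 2)
C: right child of A (depth 3)
Z: right child of T (depth 2)
K: right child of I (depth 4)
D: right child of C (depth 4)
H: left child of I (depth 4)
J: left child of K (depth 5)
B: left child of C (depth 4)
P: left child of Q (depth 3)

Delete T (two children — replace with in-order successor).
After deletion, deepest node is J at depth 5.

5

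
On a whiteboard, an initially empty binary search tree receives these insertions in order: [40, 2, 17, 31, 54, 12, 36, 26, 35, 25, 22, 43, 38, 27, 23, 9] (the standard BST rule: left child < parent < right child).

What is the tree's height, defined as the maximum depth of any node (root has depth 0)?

Resulting structure (node: left, right):
  40: L=2, R=54
  2: L=–, R=17
  17: L=12, R=31
  31: L=26, R=36
  54: L=43, R=–
  12: L=9, R=–
  36: L=35, R=38
  26: L=25, R=27
  35: L=–, R=–
  25: L=22, R=–
  22: L=–, R=23
  43: L=–, R=–
  38: L=–, R=–
  27: L=–, R=–
  23: L=–, R=–
  9: L=–, R=–

The deepest node is 23 at depth 7.

7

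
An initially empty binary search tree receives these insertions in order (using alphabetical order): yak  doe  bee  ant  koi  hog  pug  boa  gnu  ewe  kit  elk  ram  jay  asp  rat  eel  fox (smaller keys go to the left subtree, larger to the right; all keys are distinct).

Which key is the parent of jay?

yak: root
doe: left child of yak (depth 1)
bee: left child of doe (depth 2)
ant: left child of bee (depth 3)
koi: right child of doe (depth 2)
hog: left child of koi (depth 3)
pug: right child of koi (depth 3)
boa: right child of bee (depth 3)
gnu: left child of hog (depth 4)
ewe: left child of gnu (depth 5)
kit: right child of hog (depth 4)
elk: left child of ewe (depth 6)
ram: right child of pug (depth 4)
jay: left child of kit (depth 5)
asp: right child of ant (depth 4)
rat: right child of ram (depth 5)
eel: left child of elk (depth 7)
fox: right child of ewe (depth 6)

kit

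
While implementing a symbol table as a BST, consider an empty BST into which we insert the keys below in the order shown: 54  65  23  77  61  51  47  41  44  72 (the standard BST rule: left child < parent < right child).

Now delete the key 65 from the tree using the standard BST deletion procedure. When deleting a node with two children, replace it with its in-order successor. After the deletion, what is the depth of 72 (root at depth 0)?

1

54: root
65: right child of 54 (depth 1)
23: left child of 54 (depth 1)
77: right child of 65 (depth 2)
61: left child of 65 (depth 2)
51: right child of 23 (depth 2)
47: left child of 51 (depth 3)
41: left child of 47 (depth 4)
44: right child of 41 (depth 5)
72: left child of 77 (depth 3)

Delete 65 (two children — replace with in-order successor).
After deletion, path to 72: 54 → 72.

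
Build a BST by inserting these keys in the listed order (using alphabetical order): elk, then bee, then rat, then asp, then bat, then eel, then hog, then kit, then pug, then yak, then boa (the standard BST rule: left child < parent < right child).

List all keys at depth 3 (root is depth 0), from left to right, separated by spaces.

bat boa kit

Insert elk: tree is empty, so elk becomes the root.
Insert bee: bee < elk → go left. Place as left child of elk.
Insert rat: rat > elk → go right. Place as right child of elk.
Insert asp: asp < elk → go left; asp < bee → go left. Place as left child of bee.
Insert bat: bat < elk → go left; bat < bee → go left; bat > asp → go right. Place as right child of asp.
Insert eel: eel < elk → go left; eel > bee → go right. Place as right child of bee.
Insert hog: hog > elk → go right; hog < rat → go left. Place as left child of rat.
Insert kit: kit > elk → go right; kit < rat → go left; kit > hog → go right. Place as right child of hog.
Insert pug: pug > elk → go right; pug < rat → go left; pug > hog → go right; pug > kit → go right. Place as right child of kit.
Insert yak: yak > elk → go right; yak > rat → go right. Place as right child of rat.
Insert boa: boa < elk → go left; boa > bee → go right; boa < eel → go left. Place as left child of eel.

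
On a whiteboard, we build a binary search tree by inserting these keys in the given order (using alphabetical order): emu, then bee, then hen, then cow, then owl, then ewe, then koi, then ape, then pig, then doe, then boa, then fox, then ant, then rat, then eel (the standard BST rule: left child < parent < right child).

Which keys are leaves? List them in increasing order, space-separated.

Resulting structure (node: left, right):
  emu: L=bee, R=hen
  bee: L=ape, R=cow
  hen: L=ewe, R=owl
  cow: L=boa, R=doe
  owl: L=koi, R=pig
  ewe: L=–, R=fox
  koi: L=–, R=–
  ape: L=ant, R=–
  pig: L=–, R=rat
  doe: L=–, R=eel
  boa: L=–, R=–
  fox: L=–, R=–
  ant: L=–, R=–
  rat: L=–, R=–
  eel: L=–, R=–

ant boa eel fox koi rat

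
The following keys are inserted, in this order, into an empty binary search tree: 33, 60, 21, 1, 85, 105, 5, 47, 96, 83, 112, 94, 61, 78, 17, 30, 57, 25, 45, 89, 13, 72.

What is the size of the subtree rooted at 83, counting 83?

4

Resulting structure (node: left, right):
  33: L=21, R=60
  60: L=47, R=85
  21: L=1, R=30
  1: L=–, R=5
  85: L=83, R=105
  105: L=96, R=112
  5: L=–, R=17
  47: L=45, R=57
  96: L=94, R=–
  83: L=61, R=–
  112: L=–, R=–
  94: L=89, R=–
  61: L=–, R=78
  78: L=72, R=–
  17: L=13, R=–
  30: L=25, R=–
  57: L=–, R=–
  25: L=–, R=–
  45: L=–, R=–
  89: L=–, R=–
  13: L=–, R=–
  72: L=–, R=–

Subtree rooted at 83 contains: 83, 61, 78, 72 — 4 nodes.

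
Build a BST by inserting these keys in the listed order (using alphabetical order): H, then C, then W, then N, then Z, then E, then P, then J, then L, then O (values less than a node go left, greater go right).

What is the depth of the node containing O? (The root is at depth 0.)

Resulting structure (node: left, right):
  H: L=C, R=W
  C: L=–, R=E
  W: L=N, R=Z
  N: L=J, R=P
  Z: L=–, R=–
  E: L=–, R=–
  P: L=O, R=–
  J: L=–, R=L
  L: L=–, R=–
  O: L=–, R=–

Path to O: H → W → N → P → O, which is 4 edges.

4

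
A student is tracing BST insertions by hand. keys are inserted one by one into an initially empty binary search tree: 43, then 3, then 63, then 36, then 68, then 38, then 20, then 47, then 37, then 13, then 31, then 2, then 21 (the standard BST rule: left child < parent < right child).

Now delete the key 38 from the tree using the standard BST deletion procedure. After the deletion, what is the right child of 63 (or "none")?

68

Resulting structure (node: left, right):
  43: L=3, R=63
  3: L=2, R=36
  63: L=47, R=68
  36: L=20, R=38
  68: L=–, R=–
  38: L=37, R=–
  20: L=13, R=31
  47: L=–, R=–
  37: L=–, R=–
  13: L=–, R=–
  31: L=21, R=–
  2: L=–, R=–
  21: L=–, R=–

Delete 38 (at most one child — splice it out).
After deletion, 63's right child: 68.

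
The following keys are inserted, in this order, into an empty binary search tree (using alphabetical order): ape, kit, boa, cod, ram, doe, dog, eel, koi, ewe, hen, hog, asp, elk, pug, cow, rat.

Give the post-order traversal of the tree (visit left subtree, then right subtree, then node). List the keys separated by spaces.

Resulting structure (node: left, right):
  ape: L=–, R=kit
  kit: L=boa, R=ram
  boa: L=asp, R=cod
  cod: L=–, R=doe
  ram: L=koi, R=rat
  doe: L=cow, R=dog
  dog: L=–, R=eel
  eel: L=–, R=ewe
  koi: L=–, R=pug
  ewe: L=elk, R=hen
  hen: L=–, R=hog
  hog: L=–, R=–
  asp: L=–, R=–
  elk: L=–, R=–
  pug: L=–, R=–
  cow: L=–, R=–
  rat: L=–, R=–

asp cow elk hog hen ewe eel dog doe cod boa pug koi rat ram kit ape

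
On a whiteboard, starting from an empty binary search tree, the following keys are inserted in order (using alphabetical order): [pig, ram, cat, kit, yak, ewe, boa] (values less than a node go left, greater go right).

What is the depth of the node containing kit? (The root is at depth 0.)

Insert pig: tree is empty, so pig becomes the root.
Insert ram: ram > pig → go right. Place as right child of pig.
Insert cat: cat < pig → go left. Place as left child of pig.
Insert kit: kit < pig → go left; kit > cat → go right. Place as right child of cat.
Insert yak: yak > pig → go right; yak > ram → go right. Place as right child of ram.
Insert ewe: ewe < pig → go left; ewe > cat → go right; ewe < kit → go left. Place as left child of kit.
Insert boa: boa < pig → go left; boa < cat → go left. Place as left child of cat.

Path to kit: pig → cat → kit, which is 2 edges.

2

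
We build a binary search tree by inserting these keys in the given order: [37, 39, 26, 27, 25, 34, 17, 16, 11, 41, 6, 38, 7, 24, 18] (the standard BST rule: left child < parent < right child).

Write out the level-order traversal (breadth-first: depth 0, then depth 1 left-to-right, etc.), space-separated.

37: root
39: right child of 37 (depth 1)
26: left child of 37 (depth 1)
27: right child of 26 (depth 2)
25: left child of 26 (depth 2)
34: right child of 27 (depth 3)
17: left child of 25 (depth 3)
16: left child of 17 (depth 4)
11: left child of 16 (depth 5)
41: right child of 39 (depth 2)
6: left child of 11 (depth 6)
38: left child of 39 (depth 2)
7: right child of 6 (depth 7)
24: right child of 17 (depth 4)
18: left child of 24 (depth 5)

37 26 39 25 27 38 41 17 34 16 24 11 18 6 7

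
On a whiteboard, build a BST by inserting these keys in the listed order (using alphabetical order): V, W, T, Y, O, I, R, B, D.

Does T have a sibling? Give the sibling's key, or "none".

Insert V: tree is empty, so V becomes the root.
Insert W: W > V → go right. Place as right child of V.
Insert T: T < V → go left. Place as left child of V.
Insert Y: Y > V → go right; Y > W → go right. Place as right child of W.
Insert O: O < V → go left; O < T → go left. Place as left child of T.
Insert I: I < V → go left; I < T → go left; I < O → go left. Place as left child of O.
Insert R: R < V → go left; R < T → go left; R > O → go right. Place as right child of O.
Insert B: B < V → go left; B < T → go left; B < O → go left; B < I → go left. Place as left child of I.
Insert D: D < V → go left; D < T → go left; D < O → go left; D < I → go left; D > B → go right. Place as right child of B.

T's parent is V; the other child of V is W.

W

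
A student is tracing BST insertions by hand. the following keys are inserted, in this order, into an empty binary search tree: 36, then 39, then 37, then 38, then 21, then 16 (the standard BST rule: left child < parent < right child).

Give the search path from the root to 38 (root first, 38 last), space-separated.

Insert 36: tree is empty, so 36 becomes the root.
Insert 39: 39 > 36 → go right. Place as right child of 36.
Insert 37: 37 > 36 → go right; 37 < 39 → go left. Place as left child of 39.
Insert 38: 38 > 36 → go right; 38 < 39 → go left; 38 > 37 → go right. Place as right child of 37.
Insert 21: 21 < 36 → go left. Place as left child of 36.
Insert 16: 16 < 36 → go left; 16 < 21 → go left. Place as left child of 21.

36 39 37 38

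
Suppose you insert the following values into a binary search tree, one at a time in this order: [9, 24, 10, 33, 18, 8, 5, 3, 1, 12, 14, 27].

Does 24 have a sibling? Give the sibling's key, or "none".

8

Insert 9: tree is empty, so 9 becomes the root.
Insert 24: 24 > 9 → go right. Place as right child of 9.
Insert 10: 10 > 9 → go right; 10 < 24 → go left. Place as left child of 24.
Insert 33: 33 > 9 → go right; 33 > 24 → go right. Place as right child of 24.
Insert 18: 18 > 9 → go right; 18 < 24 → go left; 18 > 10 → go right. Place as right child of 10.
Insert 8: 8 < 9 → go left. Place as left child of 9.
Insert 5: 5 < 9 → go left; 5 < 8 → go left. Place as left child of 8.
Insert 3: 3 < 9 → go left; 3 < 8 → go left; 3 < 5 → go left. Place as left child of 5.
Insert 1: 1 < 9 → go left; 1 < 8 → go left; 1 < 5 → go left; 1 < 3 → go left. Place as left child of 3.
Insert 12: 12 > 9 → go right; 12 < 24 → go left; 12 > 10 → go right; 12 < 18 → go left. Place as left child of 18.
Insert 14: 14 > 9 → go right; 14 < 24 → go left; 14 > 10 → go right; 14 < 18 → go left; 14 > 12 → go right. Place as right child of 12.
Insert 27: 27 > 9 → go right; 27 > 24 → go right; 27 < 33 → go left. Place as left child of 33.

24's parent is 9; the other child of 9 is 8.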